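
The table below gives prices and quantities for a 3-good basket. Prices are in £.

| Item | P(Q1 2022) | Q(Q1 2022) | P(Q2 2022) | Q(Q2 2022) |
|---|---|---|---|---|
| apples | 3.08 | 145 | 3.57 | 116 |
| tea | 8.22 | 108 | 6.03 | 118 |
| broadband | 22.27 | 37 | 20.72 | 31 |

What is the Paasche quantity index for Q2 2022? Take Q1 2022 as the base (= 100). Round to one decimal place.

91.3

Paasche quantity index uses current-period prices as weights.
ΣP(Q2 2022)·Q(Q2 2022) = 3.57×116 + 6.03×118 + 20.72×31 = 414.12 + 711.54 + 642.32 = 1767.98
ΣP(Q2 2022)·Q(Q1 2022) = 3.57×145 + 6.03×108 + 20.72×37 = 517.65 + 651.24 + 766.64 = 1935.53
Index = 1767.98 / 1935.53 × 100 = 91.3435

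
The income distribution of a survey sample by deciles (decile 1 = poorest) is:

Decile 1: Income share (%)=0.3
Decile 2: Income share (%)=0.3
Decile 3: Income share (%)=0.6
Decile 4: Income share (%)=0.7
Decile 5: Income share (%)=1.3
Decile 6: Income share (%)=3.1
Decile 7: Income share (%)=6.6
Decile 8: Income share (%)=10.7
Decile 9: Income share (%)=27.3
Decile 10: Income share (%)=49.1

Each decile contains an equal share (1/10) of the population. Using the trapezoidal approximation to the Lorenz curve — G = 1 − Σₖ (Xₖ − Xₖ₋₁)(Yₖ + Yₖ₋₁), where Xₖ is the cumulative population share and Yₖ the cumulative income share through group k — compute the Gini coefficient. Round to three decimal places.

Cumulative income shares Yₖ: 0.0030, 0.0060, 0.0120, 0.0190, 0.0320, 0.0630, 0.1290, 0.2360, 0.5090, 1.0000
Σ (Xₖ−Xₖ₋₁)(Yₖ+Yₖ₋₁) = (1/10)(0.0030+0.0000) + (1/10)(0.0060+0.0030) + (1/10)(0.0120+0.0060) + (1/10)(0.0190+0.0120) + (1/10)(0.0320+0.0190) + (1/10)(0.0630+0.0320) + (1/10)(0.1290+0.0630) + (1/10)(0.2360+0.1290) + (1/10)(0.5090+0.2360) + (1/10)(1.0000+0.5090)
  = 0.0003 + 0.0009 + 0.0018 + 0.0031 + 0.0051 + 0.0095 + 0.0192 + 0.0365 + 0.0745 + 0.1509 = 0.3018
G = 1 − 0.3018 = 0.6982

0.698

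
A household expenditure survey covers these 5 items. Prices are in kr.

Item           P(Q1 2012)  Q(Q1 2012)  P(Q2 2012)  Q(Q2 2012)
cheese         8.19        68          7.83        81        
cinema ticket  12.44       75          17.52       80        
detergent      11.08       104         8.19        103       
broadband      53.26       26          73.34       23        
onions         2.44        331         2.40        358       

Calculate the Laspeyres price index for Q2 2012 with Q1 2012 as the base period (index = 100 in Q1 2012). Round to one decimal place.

Laspeyres price index uses base-period quantities as weights.
ΣP(Q2 2012)·Q(Q1 2012) = 7.83×68 + 17.52×75 + 8.19×104 + 73.34×26 + 2.40×331 = 532.44 + 1314 + 851.76 + 1906.84 + 794.4 = 5399.44
ΣP(Q1 2012)·Q(Q1 2012) = 8.19×68 + 12.44×75 + 11.08×104 + 53.26×26 + 2.44×331 = 556.92 + 933 + 1152.32 + 1384.76 + 807.64 = 4834.64
Index = 5399.44 / 4834.64 × 100 = 111.6824

111.7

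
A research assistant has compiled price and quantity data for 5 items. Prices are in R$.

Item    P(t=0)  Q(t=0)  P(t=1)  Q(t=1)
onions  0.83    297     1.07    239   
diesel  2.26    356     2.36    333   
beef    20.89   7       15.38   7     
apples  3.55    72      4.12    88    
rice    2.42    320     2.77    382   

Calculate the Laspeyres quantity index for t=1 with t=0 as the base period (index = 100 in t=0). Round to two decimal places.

104.79

Laspeyres quantity index uses base-period prices as weights.
ΣP(t=0)·Q(t=1) = 0.83×239 + 2.26×333 + 20.89×7 + 3.55×88 + 2.42×382 = 198.37 + 752.58 + 146.23 + 312.4 + 924.44 = 2334.02
ΣP(t=0)·Q(t=0) = 0.83×297 + 2.26×356 + 20.89×7 + 3.55×72 + 2.42×320 = 246.51 + 804.56 + 146.23 + 255.6 + 774.4 = 2227.3
Index = 2334.02 / 2227.3 × 100 = 104.7915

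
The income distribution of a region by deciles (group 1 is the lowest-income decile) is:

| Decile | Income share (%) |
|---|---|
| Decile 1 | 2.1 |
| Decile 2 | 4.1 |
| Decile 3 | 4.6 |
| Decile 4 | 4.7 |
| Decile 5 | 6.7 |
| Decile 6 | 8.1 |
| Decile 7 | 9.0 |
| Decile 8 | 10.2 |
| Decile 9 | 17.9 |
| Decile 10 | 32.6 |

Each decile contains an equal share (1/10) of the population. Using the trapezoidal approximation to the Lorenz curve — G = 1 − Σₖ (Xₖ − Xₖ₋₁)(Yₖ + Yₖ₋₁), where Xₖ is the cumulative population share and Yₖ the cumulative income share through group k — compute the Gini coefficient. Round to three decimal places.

Cumulative income shares Yₖ: 0.0210, 0.0620, 0.1080, 0.1550, 0.2220, 0.3030, 0.3930, 0.4950, 0.6740, 1.0000
Σ (Xₖ−Xₖ₋₁)(Yₖ+Yₖ₋₁) = (1/10)(0.0210+0.0000) + (1/10)(0.0620+0.0210) + (1/10)(0.1080+0.0620) + (1/10)(0.1550+0.1080) + (1/10)(0.2220+0.1550) + (1/10)(0.3030+0.2220) + (1/10)(0.3930+0.3030) + (1/10)(0.4950+0.3930) + (1/10)(0.6740+0.4950) + (1/10)(1.0000+0.6740)
  = 0.0021 + 0.0083 + 0.0170 + 0.0263 + 0.0377 + 0.0525 + 0.0696 + 0.0888 + 0.1169 + 0.1674 = 0.5866
G = 1 − 0.5866 = 0.4134

0.413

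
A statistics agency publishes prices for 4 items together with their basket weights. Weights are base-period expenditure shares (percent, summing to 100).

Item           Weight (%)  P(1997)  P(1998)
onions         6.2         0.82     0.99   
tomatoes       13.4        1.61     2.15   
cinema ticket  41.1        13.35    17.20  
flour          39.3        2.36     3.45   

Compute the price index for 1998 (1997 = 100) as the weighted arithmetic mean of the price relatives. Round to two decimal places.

135.78

onions: 6.2 × (0.99/0.82) = 6.2 × 1.207317 = 7.4854
tomatoes: 13.4 × (2.15/1.61) = 13.4 × 1.335404 = 17.8944
cinema ticket: 41.1 × (17.20/13.35) = 41.1 × 1.288390 = 52.9528
flour: 39.3 × (3.45/2.36) = 39.3 × 1.461864 = 57.4513
Index = Σ wᵢ·(p₁ᵢ/p₀ᵢ) = 7.4854 + 17.8944 + 52.9528 + 57.4513 = 135.7839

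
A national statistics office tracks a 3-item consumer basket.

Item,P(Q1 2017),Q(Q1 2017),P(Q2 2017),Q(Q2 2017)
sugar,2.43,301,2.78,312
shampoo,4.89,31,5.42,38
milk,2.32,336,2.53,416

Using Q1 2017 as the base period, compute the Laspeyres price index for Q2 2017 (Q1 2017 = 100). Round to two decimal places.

Laspeyres price index uses base-period quantities as weights.
ΣP(Q2 2017)·Q(Q1 2017) = 2.78×301 + 5.42×31 + 2.53×336 = 836.78 + 168.02 + 850.08 = 1854.88
ΣP(Q1 2017)·Q(Q1 2017) = 2.43×301 + 4.89×31 + 2.32×336 = 731.43 + 151.59 + 779.52 = 1662.54
Index = 1854.88 / 1662.54 × 100 = 111.5690

111.57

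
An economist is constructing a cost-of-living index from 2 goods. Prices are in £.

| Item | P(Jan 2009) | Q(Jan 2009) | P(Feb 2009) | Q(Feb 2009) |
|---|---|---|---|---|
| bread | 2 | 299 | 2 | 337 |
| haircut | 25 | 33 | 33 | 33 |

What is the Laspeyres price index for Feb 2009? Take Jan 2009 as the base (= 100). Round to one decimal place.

118.6

Laspeyres price index uses base-period quantities as weights.
ΣP(Feb 2009)·Q(Jan 2009) = 2×299 + 33×33 = 598 + 1089 = 1687
ΣP(Jan 2009)·Q(Jan 2009) = 2×299 + 25×33 = 598 + 825 = 1423
Index = 1687 / 1423 × 100 = 118.5524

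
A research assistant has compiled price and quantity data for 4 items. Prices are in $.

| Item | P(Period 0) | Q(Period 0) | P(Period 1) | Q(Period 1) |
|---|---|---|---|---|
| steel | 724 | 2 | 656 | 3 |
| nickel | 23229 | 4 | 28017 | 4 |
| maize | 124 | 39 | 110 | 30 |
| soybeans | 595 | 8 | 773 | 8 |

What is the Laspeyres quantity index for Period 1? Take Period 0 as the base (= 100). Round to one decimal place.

99.6

Laspeyres quantity index uses base-period prices as weights.
ΣP(Period 0)·Q(Period 1) = 724×3 + 23229×4 + 124×30 + 595×8 = 2172 + 92916 + 3720 + 4760 = 103568
ΣP(Period 0)·Q(Period 0) = 724×2 + 23229×4 + 124×39 + 595×8 = 1448 + 92916 + 4836 + 4760 = 103960
Index = 103568 / 103960 × 100 = 99.6229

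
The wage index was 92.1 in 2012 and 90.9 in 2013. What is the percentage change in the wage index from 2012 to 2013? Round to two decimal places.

-1.30%

Change = (90.9 − 92.1) / 92.1 × 100
       = -1.2 / 92.1 × 100 = -1.3029%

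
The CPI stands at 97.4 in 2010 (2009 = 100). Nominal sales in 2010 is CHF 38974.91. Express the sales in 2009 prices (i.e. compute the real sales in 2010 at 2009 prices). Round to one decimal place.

40015.3

Real = Nominal ÷ (Index/100) = 38974.91 ÷ (97.4/100)
     = 38974.91 ÷ 0.974 = 40015.3080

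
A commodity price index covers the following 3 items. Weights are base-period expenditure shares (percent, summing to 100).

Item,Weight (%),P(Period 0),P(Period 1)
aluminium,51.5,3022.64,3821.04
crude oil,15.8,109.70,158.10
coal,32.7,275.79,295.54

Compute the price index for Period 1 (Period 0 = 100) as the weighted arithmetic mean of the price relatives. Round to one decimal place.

122.9

aluminium: 51.5 × (3821.04/3022.64) = 51.5 × 1.264140 = 65.1032
crude oil: 15.8 × (158.10/109.70) = 15.8 × 1.441203 = 22.7710
coal: 32.7 × (295.54/275.79) = 32.7 × 1.071612 = 35.0417
Index = Σ wᵢ·(p₁ᵢ/p₀ᵢ) = 65.1032 + 22.7710 + 35.0417 = 122.9159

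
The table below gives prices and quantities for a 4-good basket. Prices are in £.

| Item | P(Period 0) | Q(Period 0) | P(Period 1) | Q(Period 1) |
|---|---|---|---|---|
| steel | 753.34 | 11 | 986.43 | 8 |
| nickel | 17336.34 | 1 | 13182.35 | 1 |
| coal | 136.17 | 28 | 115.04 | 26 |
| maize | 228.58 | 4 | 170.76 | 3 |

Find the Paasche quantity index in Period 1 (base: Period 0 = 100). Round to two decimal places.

87.97

Paasche quantity index uses current-period prices as weights.
ΣP(Period 1)·Q(Period 1) = 986.43×8 + 13182.35×1 + 115.04×26 + 170.76×3 = 7891.44 + 13182.35 + 2991.04 + 512.28 = 24577.11
ΣP(Period 1)·Q(Period 0) = 986.43×11 + 13182.35×1 + 115.04×28 + 170.76×4 = 10850.73 + 13182.35 + 3221.12 + 683.04 = 27937.24
Index = 24577.11 / 27937.24 × 100 = 87.9726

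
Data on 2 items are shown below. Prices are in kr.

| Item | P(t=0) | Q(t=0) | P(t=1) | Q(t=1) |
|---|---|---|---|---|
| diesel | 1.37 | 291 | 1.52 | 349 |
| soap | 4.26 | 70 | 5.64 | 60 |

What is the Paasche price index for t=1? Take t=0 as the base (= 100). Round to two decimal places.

118.42

Paasche price index uses current-period quantities as weights.
ΣP(t=1)·Q(t=1) = 1.52×349 + 5.64×60 = 530.48 + 338.4 = 868.88
ΣP(t=0)·Q(t=1) = 1.37×349 + 4.26×60 = 478.13 + 255.6 = 733.73
Index = 868.88 / 733.73 × 100 = 118.4196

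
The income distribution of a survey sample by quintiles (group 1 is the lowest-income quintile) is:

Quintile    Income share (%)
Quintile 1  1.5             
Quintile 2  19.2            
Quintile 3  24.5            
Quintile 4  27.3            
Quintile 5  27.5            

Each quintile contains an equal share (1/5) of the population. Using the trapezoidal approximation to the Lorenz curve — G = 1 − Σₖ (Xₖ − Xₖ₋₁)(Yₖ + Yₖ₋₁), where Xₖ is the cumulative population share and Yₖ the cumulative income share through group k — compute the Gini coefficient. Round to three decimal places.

0.240

Cumulative income shares Yₖ: 0.0150, 0.2070, 0.4520, 0.7250, 1.0000
Σ (Xₖ−Xₖ₋₁)(Yₖ+Yₖ₋₁) = (1/5)(0.0150+0.0000) + (1/5)(0.2070+0.0150) + (1/5)(0.4520+0.2070) + (1/5)(0.7250+0.4520) + (1/5)(1.0000+0.7250)
  = 0.0030 + 0.0444 + 0.1318 + 0.2354 + 0.3450 = 0.7596
G = 1 − 0.7596 = 0.2404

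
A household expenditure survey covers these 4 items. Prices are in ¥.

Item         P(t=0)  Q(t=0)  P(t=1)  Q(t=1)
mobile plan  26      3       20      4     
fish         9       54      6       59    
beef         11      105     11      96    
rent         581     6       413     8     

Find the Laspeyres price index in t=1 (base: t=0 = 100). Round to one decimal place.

Laspeyres price index uses base-period quantities as weights.
ΣP(t=1)·Q(t=0) = 20×3 + 6×54 + 11×105 + 413×6 = 60 + 324 + 1155 + 2478 = 4017
ΣP(t=0)·Q(t=0) = 26×3 + 9×54 + 11×105 + 581×6 = 78 + 486 + 1155 + 3486 = 5205
Index = 4017 / 5205 × 100 = 77.1758

77.2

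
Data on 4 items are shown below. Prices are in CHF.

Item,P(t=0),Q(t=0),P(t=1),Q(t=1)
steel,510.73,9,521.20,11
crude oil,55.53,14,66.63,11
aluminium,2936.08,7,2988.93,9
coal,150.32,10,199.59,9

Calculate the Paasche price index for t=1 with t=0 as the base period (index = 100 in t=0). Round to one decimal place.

103.4

Paasche price index uses current-period quantities as weights.
ΣP(t=1)·Q(t=1) = 521.20×11 + 66.63×11 + 2988.93×9 + 199.59×9 = 5733.2 + 732.93 + 26900.37 + 1796.31 = 35162.81
ΣP(t=0)·Q(t=1) = 510.73×11 + 55.53×11 + 2936.08×9 + 150.32×9 = 5618.03 + 610.83 + 26424.72 + 1352.88 = 34006.46
Index = 35162.81 / 34006.46 × 100 = 103.4004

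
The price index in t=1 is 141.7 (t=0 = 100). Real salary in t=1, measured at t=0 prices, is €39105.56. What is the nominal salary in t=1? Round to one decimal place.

55412.6

Nominal = Real × (Index/100) = 39105.56 × (141.7/100)
        = 39105.56 × 1.417 = 55412.5785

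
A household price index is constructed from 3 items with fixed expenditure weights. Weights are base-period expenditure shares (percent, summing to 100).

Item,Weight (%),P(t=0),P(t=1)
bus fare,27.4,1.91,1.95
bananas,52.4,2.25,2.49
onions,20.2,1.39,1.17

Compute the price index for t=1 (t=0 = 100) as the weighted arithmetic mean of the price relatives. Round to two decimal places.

bus fare: 27.4 × (1.95/1.91) = 27.4 × 1.020942 = 27.9738
bananas: 52.4 × (2.49/2.25) = 52.4 × 1.106667 = 57.9893
onions: 20.2 × (1.17/1.39) = 20.2 × 0.841727 = 17.0029
Index = Σ wᵢ·(p₁ᵢ/p₀ᵢ) = 27.9738 + 57.9893 + 17.0029 = 102.9660

102.97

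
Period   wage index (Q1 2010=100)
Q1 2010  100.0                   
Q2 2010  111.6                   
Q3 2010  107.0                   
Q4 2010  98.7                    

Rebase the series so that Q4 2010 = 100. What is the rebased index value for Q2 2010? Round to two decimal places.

Rebased(Q2 2010) = 111.6 / 98.7 × 100 = 113.0699

113.07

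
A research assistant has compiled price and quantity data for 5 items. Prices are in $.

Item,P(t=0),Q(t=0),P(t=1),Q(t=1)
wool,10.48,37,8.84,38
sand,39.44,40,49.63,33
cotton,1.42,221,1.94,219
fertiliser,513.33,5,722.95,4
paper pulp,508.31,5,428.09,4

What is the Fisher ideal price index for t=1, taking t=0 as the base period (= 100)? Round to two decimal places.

114.93

Laspeyres component (base-period weights):
ΣP(t=1)Q(t=0) = 8.84×37 + 49.63×40 + 1.94×221 + 722.95×5 + 428.09×5 = 327.08 + 1985.2 + 428.74 + 3614.75 + 2140.45 = 8496.22
ΣP(t=0)Q(t=0) = 10.48×37 + 39.44×40 + 1.42×221 + 513.33×5 + 508.31×5 = 387.76 + 1577.6 + 313.82 + 2566.65 + 2541.55 = 7387.38
L = 8496.22 / 7387.38 × 100 = 115.0099
Paasche component (current-period weights):
ΣP(t=1)Q(t=1) = 8.84×38 + 49.63×33 + 1.94×219 + 722.95×4 + 428.09×4 = 335.92 + 1637.79 + 424.86 + 2891.8 + 1712.36 = 7002.73
ΣP(t=0)Q(t=1) = 10.48×38 + 39.44×33 + 1.42×219 + 513.33×4 + 508.31×4 = 398.24 + 1301.52 + 310.98 + 2053.32 + 2033.24 = 6097.3
P = 7002.73 / 6097.3 × 100 = 114.8497
Fisher = √(L × P) = √(115.0099 × 114.8497) = 114.9298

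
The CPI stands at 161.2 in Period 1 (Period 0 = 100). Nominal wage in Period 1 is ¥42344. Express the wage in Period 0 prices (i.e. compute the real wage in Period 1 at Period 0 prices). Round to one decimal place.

26268.0

Real = Nominal ÷ (Index/100) = 42344 ÷ (161.2/100)
     = 42344 ÷ 1.612 = 26267.9901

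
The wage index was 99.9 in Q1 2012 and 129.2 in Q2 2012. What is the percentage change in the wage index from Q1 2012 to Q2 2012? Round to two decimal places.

29.33%

Change = (129.2 − 99.9) / 99.9 × 100
       = 29.3 / 99.9 × 100 = 29.3293%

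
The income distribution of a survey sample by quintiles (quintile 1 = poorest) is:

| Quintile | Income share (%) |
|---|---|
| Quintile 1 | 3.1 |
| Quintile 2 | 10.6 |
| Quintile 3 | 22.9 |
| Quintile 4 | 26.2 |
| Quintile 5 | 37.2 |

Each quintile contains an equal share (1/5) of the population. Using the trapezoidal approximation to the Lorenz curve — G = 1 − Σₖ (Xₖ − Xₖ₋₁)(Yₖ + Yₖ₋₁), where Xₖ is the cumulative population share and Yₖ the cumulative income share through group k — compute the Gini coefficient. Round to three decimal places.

Cumulative income shares Yₖ: 0.0310, 0.1370, 0.3660, 0.6280, 1.0000
Σ (Xₖ−Xₖ₋₁)(Yₖ+Yₖ₋₁) = (1/5)(0.0310+0.0000) + (1/5)(0.1370+0.0310) + (1/5)(0.3660+0.1370) + (1/5)(0.6280+0.3660) + (1/5)(1.0000+0.6280)
  = 0.0062 + 0.0336 + 0.1006 + 0.1988 + 0.3256 = 0.6648
G = 1 − 0.6648 = 0.3352

0.335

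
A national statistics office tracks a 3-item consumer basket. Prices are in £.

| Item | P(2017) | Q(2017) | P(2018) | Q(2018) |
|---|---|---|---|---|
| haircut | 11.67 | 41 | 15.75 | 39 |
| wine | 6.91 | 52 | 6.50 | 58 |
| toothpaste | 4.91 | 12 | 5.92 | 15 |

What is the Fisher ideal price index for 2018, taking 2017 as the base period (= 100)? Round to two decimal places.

Laspeyres component (base-period weights):
ΣP(2018)Q(2017) = 15.75×41 + 6.50×52 + 5.92×12 = 645.75 + 338 + 71.04 = 1054.79
ΣP(2017)Q(2017) = 11.67×41 + 6.91×52 + 4.91×12 = 478.47 + 359.32 + 58.92 = 896.71
L = 1054.79 / 896.71 × 100 = 117.6289
Paasche component (current-period weights):
ΣP(2018)Q(2018) = 15.75×39 + 6.50×58 + 5.92×15 = 614.25 + 377 + 88.8 = 1080.05
ΣP(2017)Q(2018) = 11.67×39 + 6.91×58 + 4.91×15 = 455.13 + 400.78 + 73.65 = 929.56
P = 1080.05 / 929.56 × 100 = 116.1894
Fisher = √(L × P) = √(117.6289 × 116.1894) = 116.9069

116.91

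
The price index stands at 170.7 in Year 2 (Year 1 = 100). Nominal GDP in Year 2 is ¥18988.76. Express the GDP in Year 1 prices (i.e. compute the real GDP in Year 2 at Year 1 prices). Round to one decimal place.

11124.1

Real = Nominal ÷ (Index/100) = 18988.76 ÷ (170.7/100)
     = 18988.76 ÷ 1.707 = 11124.0539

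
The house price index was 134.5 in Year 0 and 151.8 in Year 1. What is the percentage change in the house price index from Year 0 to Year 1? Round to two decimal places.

Change = (151.8 − 134.5) / 134.5 × 100
       = 17.3 / 134.5 × 100 = 12.8625%

12.86%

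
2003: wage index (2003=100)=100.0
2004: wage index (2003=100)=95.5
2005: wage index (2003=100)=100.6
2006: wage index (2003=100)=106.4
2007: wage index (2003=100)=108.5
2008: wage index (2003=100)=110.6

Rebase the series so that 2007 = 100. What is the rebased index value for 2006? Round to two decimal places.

Rebased(2006) = 106.4 / 108.5 × 100 = 98.0645

98.06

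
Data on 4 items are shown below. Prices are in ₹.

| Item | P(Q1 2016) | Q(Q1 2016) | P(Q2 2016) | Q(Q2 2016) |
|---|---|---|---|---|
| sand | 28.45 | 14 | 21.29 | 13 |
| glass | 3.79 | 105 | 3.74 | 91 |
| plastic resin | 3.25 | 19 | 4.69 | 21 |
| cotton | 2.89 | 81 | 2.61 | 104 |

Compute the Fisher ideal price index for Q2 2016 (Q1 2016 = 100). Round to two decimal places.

Laspeyres component (base-period weights):
ΣP(Q2 2016)Q(Q1 2016) = 21.29×14 + 3.74×105 + 4.69×19 + 2.61×81 = 298.06 + 392.7 + 89.11 + 211.41 = 991.28
ΣP(Q1 2016)Q(Q1 2016) = 28.45×14 + 3.79×105 + 3.25×19 + 2.89×81 = 398.3 + 397.95 + 61.75 + 234.09 = 1092.09
L = 991.28 / 1092.09 × 100 = 90.7691
Paasche component (current-period weights):
ΣP(Q2 2016)Q(Q2 2016) = 21.29×13 + 3.74×91 + 4.69×21 + 2.61×104 = 276.77 + 340.34 + 98.49 + 271.44 = 987.04
ΣP(Q1 2016)Q(Q2 2016) = 28.45×13 + 3.79×91 + 3.25×21 + 2.89×104 = 369.85 + 344.89 + 68.25 + 300.56 = 1083.55
P = 987.04 / 1083.55 × 100 = 91.0932
Fisher = √(L × P) = √(90.7691 × 91.0932) = 90.9310

90.93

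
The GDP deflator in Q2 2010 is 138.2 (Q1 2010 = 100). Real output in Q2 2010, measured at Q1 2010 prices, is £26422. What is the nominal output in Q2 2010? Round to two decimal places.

36515.20

Nominal = Real × (Index/100) = 26422 × (138.2/100)
        = 26422 × 1.382 = 36515.2040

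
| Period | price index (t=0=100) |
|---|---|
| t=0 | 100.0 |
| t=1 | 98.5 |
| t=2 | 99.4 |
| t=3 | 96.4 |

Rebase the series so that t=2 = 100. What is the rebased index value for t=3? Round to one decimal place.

97.0

Rebased(t=3) = 96.4 / 99.4 × 100 = 96.9819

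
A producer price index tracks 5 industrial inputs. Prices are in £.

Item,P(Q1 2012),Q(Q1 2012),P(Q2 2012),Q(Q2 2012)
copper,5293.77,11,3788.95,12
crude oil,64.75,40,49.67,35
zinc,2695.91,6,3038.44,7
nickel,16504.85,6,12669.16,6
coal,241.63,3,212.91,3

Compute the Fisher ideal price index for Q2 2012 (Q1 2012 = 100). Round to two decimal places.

Laspeyres component (base-period weights):
ΣP(Q2 2012)Q(Q1 2012) = 3788.95×11 + 49.67×40 + 3038.44×6 + 12669.16×6 + 212.91×3 = 41678.45 + 1986.8 + 18230.64 + 76014.96 + 638.73 = 138549.58
ΣP(Q1 2012)Q(Q1 2012) = 5293.77×11 + 64.75×40 + 2695.91×6 + 16504.85×6 + 241.63×3 = 58231.47 + 2590 + 16175.46 + 99029.1 + 724.89 = 176750.92
L = 138549.58 / 176750.92 × 100 = 78.3869
Paasche component (current-period weights):
ΣP(Q2 2012)Q(Q2 2012) = 3788.95×12 + 49.67×35 + 3038.44×7 + 12669.16×6 + 212.91×3 = 45467.4 + 1738.45 + 21269.08 + 76014.96 + 638.73 = 145128.62
ΣP(Q1 2012)Q(Q2 2012) = 5293.77×12 + 64.75×35 + 2695.91×7 + 16504.85×6 + 241.63×3 = 63525.24 + 2266.25 + 18871.37 + 99029.1 + 724.89 = 184416.85
P = 145128.62 / 184416.85 × 100 = 78.6960
Fisher = √(L × P) = √(78.3869 × 78.6960) = 78.5413

78.54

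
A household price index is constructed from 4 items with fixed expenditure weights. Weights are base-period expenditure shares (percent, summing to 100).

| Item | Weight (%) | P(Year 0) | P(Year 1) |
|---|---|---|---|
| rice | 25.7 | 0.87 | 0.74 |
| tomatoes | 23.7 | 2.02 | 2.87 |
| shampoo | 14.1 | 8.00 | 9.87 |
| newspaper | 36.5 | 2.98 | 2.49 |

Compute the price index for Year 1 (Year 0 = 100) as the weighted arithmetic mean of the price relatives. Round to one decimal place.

rice: 25.7 × (0.74/0.87) = 25.7 × 0.850575 = 21.8598
tomatoes: 23.7 × (2.87/2.02) = 23.7 × 1.420792 = 33.6728
shampoo: 14.1 × (9.87/8.00) = 14.1 × 1.233750 = 17.3959
newspaper: 36.5 × (2.49/2.98) = 36.5 × 0.835570 = 30.4983
Index = Σ wᵢ·(p₁ᵢ/p₀ᵢ) = 21.8598 + 33.6728 + 17.3959 + 30.4983 = 103.4267

103.4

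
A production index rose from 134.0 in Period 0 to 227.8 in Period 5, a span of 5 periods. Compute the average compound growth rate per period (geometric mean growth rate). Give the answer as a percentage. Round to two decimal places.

Growth factor = (227.8/134.0)^(1/5) = (1.700000)^(1/5) = 1.111962
Growth rate = 1.111962 − 1 = 0.111962 = 11.1962%

11.20%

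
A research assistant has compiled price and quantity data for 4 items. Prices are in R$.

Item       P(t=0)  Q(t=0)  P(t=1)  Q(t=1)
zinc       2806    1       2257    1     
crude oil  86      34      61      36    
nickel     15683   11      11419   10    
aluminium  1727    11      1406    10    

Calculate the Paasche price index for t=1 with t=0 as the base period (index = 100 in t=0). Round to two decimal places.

Paasche price index uses current-period quantities as weights.
ΣP(t=1)·Q(t=1) = 2257×1 + 61×36 + 11419×10 + 1406×10 = 2257 + 2196 + 114190 + 14060 = 132703
ΣP(t=0)·Q(t=1) = 2806×1 + 86×36 + 15683×10 + 1727×10 = 2806 + 3096 + 156830 + 17270 = 180002
Index = 132703 / 180002 × 100 = 73.7231

73.72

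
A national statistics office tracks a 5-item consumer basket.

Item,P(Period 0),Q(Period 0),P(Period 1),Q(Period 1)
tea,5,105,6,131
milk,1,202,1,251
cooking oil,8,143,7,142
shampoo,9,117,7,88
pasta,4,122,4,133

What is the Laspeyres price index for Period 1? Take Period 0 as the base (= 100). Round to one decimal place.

Laspeyres price index uses base-period quantities as weights.
ΣP(Period 1)·Q(Period 0) = 6×105 + 1×202 + 7×143 + 7×117 + 4×122 = 630 + 202 + 1001 + 819 + 488 = 3140
ΣP(Period 0)·Q(Period 0) = 5×105 + 1×202 + 8×143 + 9×117 + 4×122 = 525 + 202 + 1144 + 1053 + 488 = 3412
Index = 3140 / 3412 × 100 = 92.0281

92.0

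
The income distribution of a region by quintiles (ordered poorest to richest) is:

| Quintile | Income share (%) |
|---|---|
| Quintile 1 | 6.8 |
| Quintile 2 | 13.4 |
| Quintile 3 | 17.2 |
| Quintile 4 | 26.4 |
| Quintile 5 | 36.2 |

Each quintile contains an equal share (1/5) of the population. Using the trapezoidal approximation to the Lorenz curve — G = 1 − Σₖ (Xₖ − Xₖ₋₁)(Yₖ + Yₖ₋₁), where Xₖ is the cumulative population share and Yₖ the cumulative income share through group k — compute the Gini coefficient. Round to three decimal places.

0.287

Cumulative income shares Yₖ: 0.0680, 0.2020, 0.3740, 0.6380, 1.0000
Σ (Xₖ−Xₖ₋₁)(Yₖ+Yₖ₋₁) = (1/5)(0.0680+0.0000) + (1/5)(0.2020+0.0680) + (1/5)(0.3740+0.2020) + (1/5)(0.6380+0.3740) + (1/5)(1.0000+0.6380)
  = 0.0136 + 0.0540 + 0.1152 + 0.2024 + 0.3276 = 0.7128
G = 1 − 0.7128 = 0.2872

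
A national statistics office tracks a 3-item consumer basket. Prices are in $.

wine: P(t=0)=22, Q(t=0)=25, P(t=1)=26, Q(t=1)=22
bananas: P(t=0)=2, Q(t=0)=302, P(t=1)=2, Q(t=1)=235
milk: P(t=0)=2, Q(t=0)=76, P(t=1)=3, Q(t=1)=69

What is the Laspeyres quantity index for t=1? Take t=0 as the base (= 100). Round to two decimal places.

83.61

Laspeyres quantity index uses base-period prices as weights.
ΣP(t=0)·Q(t=1) = 22×22 + 2×235 + 2×69 = 484 + 470 + 138 = 1092
ΣP(t=0)·Q(t=0) = 22×25 + 2×302 + 2×76 = 550 + 604 + 152 = 1306
Index = 1092 / 1306 × 100 = 83.6141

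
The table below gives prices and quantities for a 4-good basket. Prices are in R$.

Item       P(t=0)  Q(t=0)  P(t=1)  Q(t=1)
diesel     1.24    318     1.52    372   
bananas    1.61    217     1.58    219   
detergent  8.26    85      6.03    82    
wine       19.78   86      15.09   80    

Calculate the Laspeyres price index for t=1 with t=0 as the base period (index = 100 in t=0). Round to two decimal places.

83.78

Laspeyres price index uses base-period quantities as weights.
ΣP(t=1)·Q(t=0) = 1.52×318 + 1.58×217 + 6.03×85 + 15.09×86 = 483.36 + 342.86 + 512.55 + 1297.74 = 2636.51
ΣP(t=0)·Q(t=0) = 1.24×318 + 1.61×217 + 8.26×85 + 19.78×86 = 394.32 + 349.37 + 702.1 + 1701.08 = 3146.87
Index = 2636.51 / 3146.87 × 100 = 83.7820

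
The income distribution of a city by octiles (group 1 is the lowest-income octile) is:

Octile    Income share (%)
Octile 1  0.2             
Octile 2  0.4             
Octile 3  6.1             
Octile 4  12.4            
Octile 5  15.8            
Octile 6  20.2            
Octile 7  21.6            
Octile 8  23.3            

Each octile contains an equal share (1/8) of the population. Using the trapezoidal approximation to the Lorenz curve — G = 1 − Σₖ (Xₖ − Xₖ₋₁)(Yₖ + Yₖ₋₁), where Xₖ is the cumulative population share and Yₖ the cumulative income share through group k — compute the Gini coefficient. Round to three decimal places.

0.392

Cumulative income shares Yₖ: 0.0020, 0.0060, 0.0670, 0.1910, 0.3490, 0.5510, 0.7670, 1.0000
Σ (Xₖ−Xₖ₋₁)(Yₖ+Yₖ₋₁) = (1/8)(0.0020+0.0000) + (1/8)(0.0060+0.0020) + (1/8)(0.0670+0.0060) + (1/8)(0.1910+0.0670) + (1/8)(0.3490+0.1910) + (1/8)(0.5510+0.3490) + (1/8)(0.7670+0.5510) + (1/8)(1.0000+0.7670)
  = 0.0003 + 0.0010 + 0.0091 + 0.0323 + 0.0675 + 0.1125 + 0.1647 + 0.2209 = 0.6082
G = 1 − 0.6082 = 0.3918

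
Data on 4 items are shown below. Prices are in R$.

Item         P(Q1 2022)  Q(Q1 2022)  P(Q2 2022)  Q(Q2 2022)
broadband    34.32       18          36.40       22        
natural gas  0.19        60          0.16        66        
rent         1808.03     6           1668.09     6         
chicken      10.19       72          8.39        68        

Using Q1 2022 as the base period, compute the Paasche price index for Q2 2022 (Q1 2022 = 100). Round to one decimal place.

Paasche price index uses current-period quantities as weights.
ΣP(Q2 2022)·Q(Q2 2022) = 36.40×22 + 0.16×66 + 1668.09×6 + 8.39×68 = 800.8 + 10.56 + 10008.54 + 570.52 = 11390.42
ΣP(Q1 2022)·Q(Q2 2022) = 34.32×22 + 0.19×66 + 1808.03×6 + 10.19×68 = 755.04 + 12.54 + 10848.18 + 692.92 = 12308.68
Index = 11390.42 / 12308.68 × 100 = 92.5397

92.5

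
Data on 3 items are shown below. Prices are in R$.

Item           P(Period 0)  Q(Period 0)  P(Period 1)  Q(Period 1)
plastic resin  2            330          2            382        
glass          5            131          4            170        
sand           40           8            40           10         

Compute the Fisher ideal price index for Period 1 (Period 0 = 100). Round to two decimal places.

91.77

Laspeyres component (base-period weights):
ΣP(Period 1)Q(Period 0) = 2×330 + 4×131 + 40×8 = 660 + 524 + 320 = 1504
ΣP(Period 0)Q(Period 0) = 2×330 + 5×131 + 40×8 = 660 + 655 + 320 = 1635
L = 1504 / 1635 × 100 = 91.9878
Paasche component (current-period weights):
ΣP(Period 1)Q(Period 1) = 2×382 + 4×170 + 40×10 = 764 + 680 + 400 = 1844
ΣP(Period 0)Q(Period 1) = 2×382 + 5×170 + 40×10 = 764 + 850 + 400 = 2014
P = 1844 / 2014 × 100 = 91.5591
Fisher = √(L × P) = √(91.9878 × 91.5591) = 91.7732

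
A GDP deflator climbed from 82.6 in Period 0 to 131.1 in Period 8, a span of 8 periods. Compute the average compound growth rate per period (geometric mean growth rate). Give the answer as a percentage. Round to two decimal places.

Growth factor = (131.1/82.6)^(1/8) = (1.587167)^(1/8) = 1.059444
Growth rate = 1.059444 − 1 = 0.059444 = 5.9444%

5.94%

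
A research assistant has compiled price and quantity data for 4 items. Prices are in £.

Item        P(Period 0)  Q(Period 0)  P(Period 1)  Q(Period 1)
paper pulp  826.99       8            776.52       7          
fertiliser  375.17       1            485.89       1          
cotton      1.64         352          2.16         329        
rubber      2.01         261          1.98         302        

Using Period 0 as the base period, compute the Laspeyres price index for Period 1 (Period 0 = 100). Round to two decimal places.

98.54

Laspeyres price index uses base-period quantities as weights.
ΣP(Period 1)·Q(Period 0) = 776.52×8 + 485.89×1 + 2.16×352 + 1.98×261 = 6212.16 + 485.89 + 760.32 + 516.78 = 7975.15
ΣP(Period 0)·Q(Period 0) = 826.99×8 + 375.17×1 + 1.64×352 + 2.01×261 = 6615.92 + 375.17 + 577.28 + 524.61 = 8092.98
Index = 7975.15 / 8092.98 × 100 = 98.5440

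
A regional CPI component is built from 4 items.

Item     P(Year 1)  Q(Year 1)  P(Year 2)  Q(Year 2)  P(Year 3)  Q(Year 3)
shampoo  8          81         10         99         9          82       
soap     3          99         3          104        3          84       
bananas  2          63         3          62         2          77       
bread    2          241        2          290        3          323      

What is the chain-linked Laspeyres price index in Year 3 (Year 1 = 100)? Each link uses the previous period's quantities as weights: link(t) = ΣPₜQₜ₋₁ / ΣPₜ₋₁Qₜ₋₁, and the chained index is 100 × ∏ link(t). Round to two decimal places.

Link Year 1→Year 2:
ΣP(Year 2)Q(Year 1) = 10×81 + 3×99 + 3×63 + 2×241 = 810 + 297 + 189 + 482 = 1778
ΣP(Year 1)Q(Year 1) = 8×81 + 3×99 + 2×63 + 2×241 = 648 + 297 + 126 + 482 = 1553
link = 1778/1553 = 1.144881
Link Year 2→Year 3:
ΣP(Year 3)Q(Year 2) = 9×99 + 3×104 + 2×62 + 3×290 = 891 + 312 + 124 + 870 = 2197
ΣP(Year 2)Q(Year 2) = 10×99 + 3×104 + 3×62 + 2×290 = 990 + 312 + 186 + 580 = 2068
link = 2197/2068 = 1.062379
Chained index = 100 × 1.144881 × 1.062379 = 121.6298

121.63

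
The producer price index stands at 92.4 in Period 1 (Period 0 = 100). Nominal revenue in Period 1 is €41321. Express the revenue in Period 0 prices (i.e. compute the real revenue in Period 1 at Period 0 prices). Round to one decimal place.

44719.7

Real = Nominal ÷ (Index/100) = 41321 ÷ (92.4/100)
     = 41321 ÷ 0.924 = 44719.6970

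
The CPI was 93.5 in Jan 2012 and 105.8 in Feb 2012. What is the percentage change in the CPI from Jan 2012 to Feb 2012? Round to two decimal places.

Change = (105.8 − 93.5) / 93.5 × 100
       = 12.3 / 93.5 × 100 = 13.1551%

13.16%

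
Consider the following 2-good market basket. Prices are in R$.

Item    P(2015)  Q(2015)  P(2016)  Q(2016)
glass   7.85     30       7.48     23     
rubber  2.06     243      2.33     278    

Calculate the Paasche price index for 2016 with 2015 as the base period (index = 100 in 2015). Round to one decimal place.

Paasche price index uses current-period quantities as weights.
ΣP(2016)·Q(2016) = 7.48×23 + 2.33×278 = 172.04 + 647.74 = 819.78
ΣP(2015)·Q(2016) = 7.85×23 + 2.06×278 = 180.55 + 572.68 = 753.23
Index = 819.78 / 753.23 × 100 = 108.8353

108.8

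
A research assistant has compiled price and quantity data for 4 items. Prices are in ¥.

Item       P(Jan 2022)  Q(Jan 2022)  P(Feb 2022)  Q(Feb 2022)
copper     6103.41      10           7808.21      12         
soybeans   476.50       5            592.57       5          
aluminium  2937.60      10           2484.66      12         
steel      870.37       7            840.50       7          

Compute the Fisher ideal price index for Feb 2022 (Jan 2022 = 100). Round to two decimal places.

Laspeyres component (base-period weights):
ΣP(Feb 2022)Q(Jan 2022) = 7808.21×10 + 592.57×5 + 2484.66×10 + 840.50×7 = 78082.1 + 2962.85 + 24846.6 + 5883.5 = 111775.05
ΣP(Jan 2022)Q(Jan 2022) = 6103.41×10 + 476.50×5 + 2937.60×10 + 870.37×7 = 61034.1 + 2382.5 + 29376 + 6092.59 = 98885.19
L = 111775.05 / 98885.19 × 100 = 113.0352
Paasche component (current-period weights):
ΣP(Feb 2022)Q(Feb 2022) = 7808.21×12 + 592.57×5 + 2484.66×12 + 840.50×7 = 93698.52 + 2962.85 + 29815.92 + 5883.5 = 132360.79
ΣP(Jan 2022)Q(Feb 2022) = 6103.41×12 + 476.50×5 + 2937.60×12 + 870.37×7 = 73240.92 + 2382.5 + 35251.2 + 6092.59 = 116967.21
P = 132360.79 / 116967.21 × 100 = 113.1606
Fisher = √(L × P) = √(113.0352 × 113.1606) = 113.0979

113.10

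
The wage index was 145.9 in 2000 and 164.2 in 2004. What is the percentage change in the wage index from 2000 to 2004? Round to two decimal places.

12.54%

Change = (164.2 − 145.9) / 145.9 × 100
       = 18.3 / 145.9 × 100 = 12.5428%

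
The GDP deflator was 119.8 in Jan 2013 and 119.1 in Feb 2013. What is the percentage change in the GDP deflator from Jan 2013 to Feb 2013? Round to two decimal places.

Change = (119.1 − 119.8) / 119.8 × 100
       = -0.7 / 119.8 × 100 = -0.5843%

-0.58%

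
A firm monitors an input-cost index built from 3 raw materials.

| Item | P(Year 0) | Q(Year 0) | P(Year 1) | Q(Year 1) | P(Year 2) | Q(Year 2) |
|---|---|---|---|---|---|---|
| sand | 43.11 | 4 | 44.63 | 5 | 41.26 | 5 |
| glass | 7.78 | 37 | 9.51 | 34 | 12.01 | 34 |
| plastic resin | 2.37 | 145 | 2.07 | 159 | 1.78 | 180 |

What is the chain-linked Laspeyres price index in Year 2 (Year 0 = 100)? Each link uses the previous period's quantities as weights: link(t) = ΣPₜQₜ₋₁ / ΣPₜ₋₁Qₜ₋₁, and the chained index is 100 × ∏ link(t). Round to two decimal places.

105.91

Link Year 0→Year 1:
ΣP(Year 1)Q(Year 0) = 44.63×4 + 9.51×37 + 2.07×145 = 178.52 + 351.87 + 300.15 = 830.54
ΣP(Year 0)Q(Year 0) = 43.11×4 + 7.78×37 + 2.37×145 = 172.44 + 287.86 + 343.65 = 803.95
link = 830.54/803.95 = 1.033074
Link Year 1→Year 2:
ΣP(Year 2)Q(Year 1) = 41.26×5 + 12.01×34 + 1.78×159 = 206.3 + 408.34 + 283.02 = 897.66
ΣP(Year 1)Q(Year 1) = 44.63×5 + 9.51×34 + 2.07×159 = 223.15 + 323.34 + 329.13 = 875.62
link = 897.66/875.62 = 1.025171
Chained index = 100 × 1.033074 × 1.025171 = 105.9077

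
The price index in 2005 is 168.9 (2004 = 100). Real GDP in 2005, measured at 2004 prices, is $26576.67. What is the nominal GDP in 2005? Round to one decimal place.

44888.0

Nominal = Real × (Index/100) = 26576.67 × (168.9/100)
        = 26576.67 × 1.689 = 44887.9956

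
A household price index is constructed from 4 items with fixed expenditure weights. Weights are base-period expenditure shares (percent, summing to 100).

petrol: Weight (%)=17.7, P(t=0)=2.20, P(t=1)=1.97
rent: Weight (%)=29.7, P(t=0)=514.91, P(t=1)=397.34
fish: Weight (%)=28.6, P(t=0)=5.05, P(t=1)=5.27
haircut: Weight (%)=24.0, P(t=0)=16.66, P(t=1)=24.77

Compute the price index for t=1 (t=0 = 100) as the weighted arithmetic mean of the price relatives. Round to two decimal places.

104.30

petrol: 17.7 × (1.97/2.20) = 17.7 × 0.895455 = 15.8495
rent: 29.7 × (397.34/514.91) = 29.7 × 0.771669 = 22.9186
fish: 28.6 × (5.27/5.05) = 28.6 × 1.043564 = 29.8459
haircut: 24.0 × (24.77/16.66) = 24.0 × 1.486795 = 35.6831
Index = Σ wᵢ·(p₁ᵢ/p₀ᵢ) = 15.8495 + 22.9186 + 29.8459 + 35.6831 = 104.2971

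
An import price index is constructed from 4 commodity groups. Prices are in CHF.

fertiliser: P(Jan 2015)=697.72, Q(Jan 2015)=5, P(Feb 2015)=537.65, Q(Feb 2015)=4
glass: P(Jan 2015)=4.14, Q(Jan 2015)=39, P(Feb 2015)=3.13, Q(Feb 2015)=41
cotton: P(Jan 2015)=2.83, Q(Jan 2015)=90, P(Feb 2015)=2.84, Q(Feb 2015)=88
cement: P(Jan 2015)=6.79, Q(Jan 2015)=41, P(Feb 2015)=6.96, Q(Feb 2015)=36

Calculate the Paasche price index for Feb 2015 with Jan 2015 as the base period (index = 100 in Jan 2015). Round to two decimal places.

80.47

Paasche price index uses current-period quantities as weights.
ΣP(Feb 2015)·Q(Feb 2015) = 537.65×4 + 3.13×41 + 2.84×88 + 6.96×36 = 2150.6 + 128.33 + 249.92 + 250.56 = 2779.41
ΣP(Jan 2015)·Q(Feb 2015) = 697.72×4 + 4.14×41 + 2.83×88 + 6.79×36 = 2790.88 + 169.74 + 249.04 + 244.44 = 3454.1
Index = 2779.41 / 3454.1 × 100 = 80.4670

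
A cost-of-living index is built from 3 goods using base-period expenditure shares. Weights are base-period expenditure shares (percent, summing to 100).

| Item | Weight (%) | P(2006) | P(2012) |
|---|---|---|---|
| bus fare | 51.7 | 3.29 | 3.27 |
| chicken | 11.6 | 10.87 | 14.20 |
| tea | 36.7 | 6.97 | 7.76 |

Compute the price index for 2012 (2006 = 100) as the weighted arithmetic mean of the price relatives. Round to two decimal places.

bus fare: 51.7 × (3.27/3.29) = 51.7 × 0.993921 = 51.3857
chicken: 11.6 × (14.20/10.87) = 11.6 × 1.306348 = 15.1536
tea: 36.7 × (7.76/6.97) = 36.7 × 1.113343 = 40.8597
Index = Σ wᵢ·(p₁ᵢ/p₀ᵢ) = 51.3857 + 15.1536 + 40.8597 = 107.3990

107.40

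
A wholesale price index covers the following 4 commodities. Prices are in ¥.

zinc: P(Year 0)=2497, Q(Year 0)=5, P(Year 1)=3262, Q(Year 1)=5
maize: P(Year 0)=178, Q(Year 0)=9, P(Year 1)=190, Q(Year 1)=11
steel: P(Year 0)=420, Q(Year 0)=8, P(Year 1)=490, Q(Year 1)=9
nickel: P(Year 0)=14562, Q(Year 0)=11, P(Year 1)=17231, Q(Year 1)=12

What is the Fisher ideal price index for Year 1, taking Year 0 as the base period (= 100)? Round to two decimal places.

119.02

Laspeyres component (base-period weights):
ΣP(Year 1)Q(Year 0) = 3262×5 + 190×9 + 490×8 + 17231×11 = 16310 + 1710 + 3920 + 189541 = 211481
ΣP(Year 0)Q(Year 0) = 2497×5 + 178×9 + 420×8 + 14562×11 = 12485 + 1602 + 3360 + 160182 = 177629
L = 211481 / 177629 × 100 = 119.0577
Paasche component (current-period weights):
ΣP(Year 1)Q(Year 1) = 3262×5 + 190×11 + 490×9 + 17231×12 = 16310 + 2090 + 4410 + 206772 = 229582
ΣP(Year 0)Q(Year 1) = 2497×5 + 178×11 + 420×9 + 14562×12 = 12485 + 1958 + 3780 + 174744 = 192967
P = 229582 / 192967 × 100 = 118.9747
Fisher = √(L × P) = √(119.0577 × 118.9747) = 119.0162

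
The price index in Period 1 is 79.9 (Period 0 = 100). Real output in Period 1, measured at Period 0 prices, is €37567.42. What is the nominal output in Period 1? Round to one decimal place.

Nominal = Real × (Index/100) = 37567.42 × (79.9/100)
        = 37567.42 × 0.799 = 30016.3686

30016.4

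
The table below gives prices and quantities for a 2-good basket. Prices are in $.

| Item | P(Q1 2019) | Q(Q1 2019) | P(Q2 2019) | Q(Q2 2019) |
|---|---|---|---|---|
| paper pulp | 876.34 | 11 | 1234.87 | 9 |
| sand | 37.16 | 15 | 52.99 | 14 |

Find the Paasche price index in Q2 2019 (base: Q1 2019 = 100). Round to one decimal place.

141.0

Paasche price index uses current-period quantities as weights.
ΣP(Q2 2019)·Q(Q2 2019) = 1234.87×9 + 52.99×14 = 11113.83 + 741.86 = 11855.69
ΣP(Q1 2019)·Q(Q2 2019) = 876.34×9 + 37.16×14 = 7887.06 + 520.24 = 8407.3
Index = 11855.69 / 8407.3 × 100 = 141.0166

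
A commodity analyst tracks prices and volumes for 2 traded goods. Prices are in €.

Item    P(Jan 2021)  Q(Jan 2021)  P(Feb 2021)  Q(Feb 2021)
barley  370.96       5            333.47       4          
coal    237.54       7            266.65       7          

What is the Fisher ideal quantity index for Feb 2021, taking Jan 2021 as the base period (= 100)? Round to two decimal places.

Laspeyres component (base-period weights):
ΣP(Jan 2021)Q(Feb 2021) = 370.96×4 + 237.54×7 = 1483.84 + 1662.78 = 3146.62
ΣP(Jan 2021)Q(Jan 2021) = 370.96×5 + 237.54×7 = 1854.8 + 1662.78 = 3517.58
L = 3146.62 / 3517.58 × 100 = 89.4541
Paasche component (current-period weights):
ΣP(Feb 2021)Q(Feb 2021) = 333.47×4 + 266.65×7 = 1333.88 + 1866.55 = 3200.43
ΣP(Feb 2021)Q(Jan 2021) = 333.47×5 + 266.65×7 = 1667.35 + 1866.55 = 3533.9
P = 3200.43 / 3533.9 × 100 = 90.5637
Fisher = √(L × P) = √(89.4541 × 90.5637) = 90.0072

90.01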